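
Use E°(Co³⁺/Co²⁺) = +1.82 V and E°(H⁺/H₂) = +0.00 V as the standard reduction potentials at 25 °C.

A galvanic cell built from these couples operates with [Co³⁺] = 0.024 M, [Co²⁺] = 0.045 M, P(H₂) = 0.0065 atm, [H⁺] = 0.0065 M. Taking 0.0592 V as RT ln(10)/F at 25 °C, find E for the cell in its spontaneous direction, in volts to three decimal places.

Co³⁺/Co²⁺ is the cathode (higher E°), H⁺/H₂ the anode: E°cell = +1.82 − (+0.00) = +1.82 V, n = 2.
Overall: 2 Co³⁺(aq) + H₂(g) → 2 Co²⁺(aq) + 2 H⁺(aq)
Q = [Co²⁺]^2·[H⁺]^2 / ([Co³⁺]^2·P(H₂)); log Q = -1.641.
E = E° − (0.0592/n) log Q = +1.82 − (0.0592/2)(-1.641) = +1.869 V.

+1.869 V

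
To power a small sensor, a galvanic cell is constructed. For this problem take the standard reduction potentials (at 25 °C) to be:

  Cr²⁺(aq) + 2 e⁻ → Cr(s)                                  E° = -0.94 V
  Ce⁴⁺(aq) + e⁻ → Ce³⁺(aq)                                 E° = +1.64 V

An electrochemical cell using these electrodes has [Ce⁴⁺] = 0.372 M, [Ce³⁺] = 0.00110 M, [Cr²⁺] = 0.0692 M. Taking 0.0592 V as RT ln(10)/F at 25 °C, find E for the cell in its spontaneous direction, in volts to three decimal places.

Ce⁴⁺/Ce³⁺ is the cathode (higher E°), Cr²⁺/Cr the anode: E°cell = +1.64 − (-0.94) = +2.58 V, n = 2.
Overall: 2 Ce⁴⁺(aq) + Cr(s) → 2 Ce³⁺(aq) + Cr²⁺(aq)
Q = [Ce³⁺]^2·[Cr²⁺] / ([Ce⁴⁺]^2); log Q = -6.218.
E = E° − (0.0592/n) log Q = +2.58 − (0.0592/2)(-6.218) = +2.764 V.

+2.764 V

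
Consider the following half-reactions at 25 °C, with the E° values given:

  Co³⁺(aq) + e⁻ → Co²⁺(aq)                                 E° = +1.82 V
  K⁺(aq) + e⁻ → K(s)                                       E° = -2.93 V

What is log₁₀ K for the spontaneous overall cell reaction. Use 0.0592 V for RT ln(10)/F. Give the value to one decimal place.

80.2

Cathode: Co³⁺/Co²⁺; anode: K⁺/K. E°cell = +4.75 V, n = 1.
log K = nE°cell / 0.0592 = (1)(+4.75) / 0.0592 = 80.2.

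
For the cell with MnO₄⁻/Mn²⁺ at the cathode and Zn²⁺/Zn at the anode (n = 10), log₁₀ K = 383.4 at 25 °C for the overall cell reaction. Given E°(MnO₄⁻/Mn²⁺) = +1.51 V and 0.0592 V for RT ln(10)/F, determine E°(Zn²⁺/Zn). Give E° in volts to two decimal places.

-0.76 V

E°cell = (0.0592/n)·log K = (0.0592/10)(383.4) = +2.270 V.
Since MnO₄⁻/Mn²⁺ is the cathode and Zn²⁺/Zn the anode, E°cell = E°(MnO₄⁻/Mn²⁺) − E°(Zn²⁺/Zn).
So E°(Zn²⁺/Zn) = E°(MnO₄⁻/Mn²⁺) − E°cell = (+1.51) − (+2.270) = -0.76 V.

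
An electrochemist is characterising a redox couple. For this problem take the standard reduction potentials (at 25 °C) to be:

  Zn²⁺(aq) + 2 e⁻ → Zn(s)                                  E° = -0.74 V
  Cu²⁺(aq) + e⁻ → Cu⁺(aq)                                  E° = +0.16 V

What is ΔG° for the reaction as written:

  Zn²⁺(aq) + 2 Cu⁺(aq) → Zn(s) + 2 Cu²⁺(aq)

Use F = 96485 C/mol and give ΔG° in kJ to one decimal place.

As written, Zn²⁺/Zn is reduced (cathode) and Cu²⁺/Cu⁺ is oxidised (anode), so E°cell = (-0.74) − (+0.16) = -0.90 V.
Balancing electrons gives n = 2.
ΔG° = −nFE° = −(2)(96485)(-0.90) = 173,673 J = +173.7 kJ.

+173.7 kJ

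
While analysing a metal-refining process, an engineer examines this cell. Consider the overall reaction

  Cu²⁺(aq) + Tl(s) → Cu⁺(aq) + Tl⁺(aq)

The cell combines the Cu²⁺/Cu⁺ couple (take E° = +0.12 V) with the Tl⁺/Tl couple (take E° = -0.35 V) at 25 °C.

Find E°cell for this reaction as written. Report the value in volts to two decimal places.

The Cu²⁺/Cu⁺ couple has the higher reduction potential, so it is the cathode; Tl⁺/Tl is oxidised at the anode.
E°cell = E°(cathode) − E°(anode) = (+0.12) − (-0.35) = +0.47 V.

+0.47 V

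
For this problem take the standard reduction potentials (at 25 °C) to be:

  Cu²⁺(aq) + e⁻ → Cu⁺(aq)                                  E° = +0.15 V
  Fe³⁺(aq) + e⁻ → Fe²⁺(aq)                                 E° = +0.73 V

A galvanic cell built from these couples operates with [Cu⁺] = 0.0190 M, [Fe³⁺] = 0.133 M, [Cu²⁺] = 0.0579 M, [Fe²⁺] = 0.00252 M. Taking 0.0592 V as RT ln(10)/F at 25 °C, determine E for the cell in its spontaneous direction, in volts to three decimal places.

+0.653 V

Fe³⁺/Fe²⁺ is the cathode (higher E°), Cu²⁺/Cu⁺ the anode: E°cell = +0.73 − (+0.15) = +0.58 V, n = 1.
Overall: Fe³⁺(aq) + Cu⁺(aq) → Fe²⁺(aq) + Cu²⁺(aq)
Q = [Fe²⁺]·[Cu²⁺] / ([Fe³⁺]·[Cu⁺]); log Q = -1.239.
E = E° − (0.0592/n) log Q = +0.58 − (0.0592/1)(-1.239) = +0.653 V.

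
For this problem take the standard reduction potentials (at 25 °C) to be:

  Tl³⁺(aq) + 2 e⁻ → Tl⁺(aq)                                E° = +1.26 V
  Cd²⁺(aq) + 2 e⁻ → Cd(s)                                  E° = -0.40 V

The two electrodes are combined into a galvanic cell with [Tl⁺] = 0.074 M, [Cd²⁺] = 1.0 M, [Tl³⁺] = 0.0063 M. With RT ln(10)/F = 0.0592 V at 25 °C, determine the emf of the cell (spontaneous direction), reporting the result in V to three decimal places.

+1.628 V

Tl³⁺/Tl⁺ is the cathode (higher E°), Cd²⁺/Cd the anode: E°cell = +1.26 − (-0.40) = +1.66 V, n = 2.
Overall: Tl³⁺(aq) + Cd(s) → Tl⁺(aq) + Cd²⁺(aq)
Q = [Tl⁺]·[Cd²⁺] / ([Tl³⁺]); log Q = 1.070.
E = E° − (0.0592/n) log Q = +1.66 − (0.0592/2)(1.070) = +1.628 V.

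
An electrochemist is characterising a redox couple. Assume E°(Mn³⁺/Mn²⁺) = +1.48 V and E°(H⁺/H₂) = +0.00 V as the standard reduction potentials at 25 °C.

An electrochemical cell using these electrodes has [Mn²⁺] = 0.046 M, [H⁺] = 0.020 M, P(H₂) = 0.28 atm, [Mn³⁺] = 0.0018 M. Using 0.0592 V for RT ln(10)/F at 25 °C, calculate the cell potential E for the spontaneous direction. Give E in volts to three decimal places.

Mn³⁺/Mn²⁺ is the cathode (higher E°), H⁺/H₂ the anode: E°cell = +1.48 − (+0.00) = +1.48 V, n = 2.
Overall: 2 Mn³⁺(aq) + H₂(g) → 2 Mn²⁺(aq) + 2 H⁺(aq)
Q = [Mn²⁺]^2·[H⁺]^2 / ([Mn³⁺]^2·P(H₂)); log Q = -0.030.
E = E° − (0.0592/n) log Q = +1.48 − (0.0592/2)(-0.030) = +1.481 V.

+1.481 V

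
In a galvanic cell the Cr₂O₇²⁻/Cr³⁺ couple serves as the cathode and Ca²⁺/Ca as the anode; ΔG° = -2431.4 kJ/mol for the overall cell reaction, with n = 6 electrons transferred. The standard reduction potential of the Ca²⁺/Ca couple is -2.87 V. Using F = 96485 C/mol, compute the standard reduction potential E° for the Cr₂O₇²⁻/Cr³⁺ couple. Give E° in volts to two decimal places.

+1.33 V

E°cell = −ΔG°/(nF) = −(-2431.4×10³)/((6)(96485)) = +4.200 V.
Since Cr₂O₇²⁻/Cr³⁺ is the cathode and Ca²⁺/Ca the anode, E°cell = E°(Cr₂O₇²⁻/Cr³⁺) − E°(Ca²⁺/Ca).
So E°(Cr₂O₇²⁻/Cr³⁺) = E°cell + E°(Ca²⁺/Ca) = +4.200 + (-2.87) = +1.33 V.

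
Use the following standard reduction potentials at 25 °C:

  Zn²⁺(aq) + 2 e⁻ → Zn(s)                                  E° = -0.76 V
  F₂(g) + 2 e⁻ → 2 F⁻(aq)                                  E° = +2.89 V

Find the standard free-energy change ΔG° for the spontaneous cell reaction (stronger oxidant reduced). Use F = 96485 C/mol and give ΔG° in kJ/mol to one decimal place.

F₂/F⁻ (E° = +2.89 V) is the cathode; Zn²⁺/Zn (E° = -0.76 V) is the anode, so E°cell = +3.65 V.
Balancing electrons gives n = 2 (lcm of 2 and 2).
ΔG° = −nFE° = −(2)(96485)(+3.65) = -704,340 J = -704.3 kJ/mol.

-704.3 kJ/mol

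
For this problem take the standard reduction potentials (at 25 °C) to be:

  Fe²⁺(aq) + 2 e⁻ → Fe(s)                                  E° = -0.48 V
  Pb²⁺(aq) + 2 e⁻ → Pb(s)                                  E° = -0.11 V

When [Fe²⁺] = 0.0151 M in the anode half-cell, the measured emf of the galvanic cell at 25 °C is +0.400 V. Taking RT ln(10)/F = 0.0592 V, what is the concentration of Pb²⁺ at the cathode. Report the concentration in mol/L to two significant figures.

Pb²⁺/Pb is the cathode, Fe²⁺/Fe the anode: E°cell = +0.37 V, n = 2.
Overall reaction: Pb²⁺(aq) + Fe(s) → Pb(s) + Fe²⁺(aq); Q = [Fe²⁺]^1/[Pb²⁺]^1.
From E = E° − (0.0592/n) log Q: log Q = (E° − E)·n/0.0592 = (+0.37 − (+0.400))·2/0.0592 = -1.0135.
So 1·log[Pb²⁺] = 1·log(0.0151) − log Q = -1.8210 − (-1.0135) = -0.8075; [Pb²⁺] = 10^(-0.8075) ≈ 0.16 M.

0.16 M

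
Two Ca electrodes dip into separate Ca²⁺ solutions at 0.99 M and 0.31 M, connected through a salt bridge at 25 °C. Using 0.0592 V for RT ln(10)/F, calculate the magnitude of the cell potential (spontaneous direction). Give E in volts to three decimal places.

For a concentration cell E°cell = 0. The 0.99 M side is the cathode (reduction is favoured where [Ca²⁺] is higher).
With n = 2, E = −(0.0592/2) log([Ca²⁺]ₐₙ/[Ca²⁺]꜀ₐₜ) = −(0.0592/2) log(0.31/0.99) = −(0.0592/2)(-0.504) = +0.015 V.

+0.015 V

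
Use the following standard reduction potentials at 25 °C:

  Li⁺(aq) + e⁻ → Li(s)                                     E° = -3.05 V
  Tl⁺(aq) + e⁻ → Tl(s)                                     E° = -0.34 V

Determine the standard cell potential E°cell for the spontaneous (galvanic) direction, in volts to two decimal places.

The Tl⁺/Tl couple has the higher reduction potential, so it is the cathode; Li⁺/Li is oxidised at the anode.
E°cell = E°(cathode) − E°(anode) = (-0.34) − (-3.05) = +2.71 V.

+2.71 V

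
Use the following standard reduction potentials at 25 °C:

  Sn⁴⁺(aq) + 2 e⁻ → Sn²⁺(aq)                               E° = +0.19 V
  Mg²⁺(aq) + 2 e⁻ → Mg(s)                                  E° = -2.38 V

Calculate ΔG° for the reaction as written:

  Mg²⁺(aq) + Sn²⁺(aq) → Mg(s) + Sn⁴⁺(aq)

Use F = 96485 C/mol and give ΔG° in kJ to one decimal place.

+495.9 kJ

As written, Mg²⁺/Mg is reduced (cathode) and Sn⁴⁺/Sn²⁺ is oxidised (anode), so E°cell = (-2.38) − (+0.19) = -2.57 V.
Balancing electrons gives n = 2.
ΔG° = −nFE° = −(2)(96485)(-2.57) = 495,933 J = +495.9 kJ.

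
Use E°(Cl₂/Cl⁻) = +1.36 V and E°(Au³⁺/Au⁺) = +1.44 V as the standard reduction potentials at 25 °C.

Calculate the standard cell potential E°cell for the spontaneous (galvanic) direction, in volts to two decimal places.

The Au³⁺/Au⁺ couple has the higher reduction potential, so it is the cathode; Cl₂/Cl⁻ is oxidised at the anode.
E°cell = E°(cathode) − E°(anode) = (+1.44) − (+1.36) = +0.08 V.

+0.08 V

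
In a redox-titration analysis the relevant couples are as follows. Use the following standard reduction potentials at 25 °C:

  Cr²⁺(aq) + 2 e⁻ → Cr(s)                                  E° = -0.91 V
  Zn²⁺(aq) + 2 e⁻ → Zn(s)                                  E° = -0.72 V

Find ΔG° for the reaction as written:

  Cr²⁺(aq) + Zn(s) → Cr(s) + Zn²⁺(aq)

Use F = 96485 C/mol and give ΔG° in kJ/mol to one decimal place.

+36.7 kJ/mol

As written, Cr²⁺/Cr is reduced (cathode) and Zn²⁺/Zn is oxidised (anode), so E°cell = (-0.91) − (-0.72) = -0.19 V.
Balancing electrons gives n = 2.
ΔG° = −nFE° = −(2)(96485)(-0.19) = 36,664 J = +36.7 kJ/mol.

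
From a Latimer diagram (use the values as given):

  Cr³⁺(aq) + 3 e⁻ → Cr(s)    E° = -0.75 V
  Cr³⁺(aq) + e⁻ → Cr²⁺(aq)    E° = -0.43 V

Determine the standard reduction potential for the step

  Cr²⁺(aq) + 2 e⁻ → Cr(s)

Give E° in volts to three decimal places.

Sequential free energies add, so n₃E°₃ = n₁E°₁ + n₂E°₂.
With n₃ = 3, and the known step contributing 1×(-0.43) V, the unknown satisfies 2·E° = 3×(-0.75) − 1×(-0.43) = -1.820.
E° = -1.820 / 2 = -0.910 V.

-0.910 V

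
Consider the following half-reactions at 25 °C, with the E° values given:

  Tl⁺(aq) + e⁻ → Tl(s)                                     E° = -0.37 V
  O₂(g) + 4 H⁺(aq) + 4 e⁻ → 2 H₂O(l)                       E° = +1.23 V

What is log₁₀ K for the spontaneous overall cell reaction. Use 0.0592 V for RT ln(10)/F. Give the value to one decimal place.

108.1

Cathode: O₂/H₂O; anode: Tl⁺/Tl. E°cell = +1.60 V, n = 4.
log K = nE°cell / 0.0592 = (4)(+1.60) / 0.0592 = 108.1.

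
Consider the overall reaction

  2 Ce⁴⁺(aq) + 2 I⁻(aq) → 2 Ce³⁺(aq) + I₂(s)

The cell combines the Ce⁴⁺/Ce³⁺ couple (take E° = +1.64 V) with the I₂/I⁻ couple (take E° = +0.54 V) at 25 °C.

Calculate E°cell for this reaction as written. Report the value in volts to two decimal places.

+1.10 V

The Ce⁴⁺/Ce³⁺ couple has the higher reduction potential, so it is the cathode; I₂/I⁻ is oxidised at the anode.
E°cell = E°(cathode) − E°(anode) = (+1.64) − (+0.54) = +1.10 V.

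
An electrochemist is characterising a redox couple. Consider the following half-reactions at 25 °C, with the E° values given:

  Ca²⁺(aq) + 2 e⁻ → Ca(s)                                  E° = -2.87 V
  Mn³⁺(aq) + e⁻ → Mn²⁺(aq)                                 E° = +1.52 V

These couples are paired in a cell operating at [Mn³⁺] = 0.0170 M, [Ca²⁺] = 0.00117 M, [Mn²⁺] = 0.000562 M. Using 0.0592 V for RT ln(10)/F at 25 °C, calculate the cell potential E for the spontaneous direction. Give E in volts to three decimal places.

Mn³⁺/Mn²⁺ is the cathode (higher E°), Ca²⁺/Ca the anode: E°cell = +1.52 − (-2.87) = +4.39 V, n = 2.
Overall: 2 Mn³⁺(aq) + Ca(s) → 2 Mn²⁺(aq) + Ca²⁺(aq)
Q = [Mn²⁺]^2·[Ca²⁺] / ([Mn³⁺]^2); log Q = -5.893.
E = E° − (0.0592/n) log Q = +4.39 − (0.0592/2)(-5.893) = +4.564 V.

+4.564 V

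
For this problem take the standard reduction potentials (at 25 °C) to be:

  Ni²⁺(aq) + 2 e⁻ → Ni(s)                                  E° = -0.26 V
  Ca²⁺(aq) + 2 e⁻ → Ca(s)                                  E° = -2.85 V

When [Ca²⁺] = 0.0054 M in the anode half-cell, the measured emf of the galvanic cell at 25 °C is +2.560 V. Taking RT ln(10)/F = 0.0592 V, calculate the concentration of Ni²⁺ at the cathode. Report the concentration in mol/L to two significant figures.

0.00052 M

Ni²⁺/Ni is the cathode, Ca²⁺/Ca the anode: E°cell = +2.59 V, n = 2.
Overall reaction: Ni²⁺(aq) + Ca(s) → Ni(s) + Ca²⁺(aq); Q = [Ca²⁺]^1/[Ni²⁺]^1.
From E = E° − (0.0592/n) log Q: log Q = (E° − E)·n/0.0592 = (+2.59 − (+2.560))·2/0.0592 = 1.0135.
So 1·log[Ni²⁺] = 1·log(0.0054) − log Q = -2.2676 − (1.0135) = -3.2811; [Ni²⁺] = 10^(-3.2811) ≈ 0.00052 M.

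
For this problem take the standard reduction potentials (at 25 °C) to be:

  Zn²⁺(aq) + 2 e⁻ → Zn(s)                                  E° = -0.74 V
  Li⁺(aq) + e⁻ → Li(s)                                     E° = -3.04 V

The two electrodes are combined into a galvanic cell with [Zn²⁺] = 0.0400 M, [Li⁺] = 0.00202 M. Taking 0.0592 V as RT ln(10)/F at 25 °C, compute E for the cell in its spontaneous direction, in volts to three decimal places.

+2.418 V

Zn²⁺/Zn is the cathode (higher E°), Li⁺/Li the anode: E°cell = -0.74 − (-3.04) = +2.30 V, n = 2.
Overall: Zn²⁺(aq) + 2 Li(s) → Zn(s) + 2 Li⁺(aq)
Q = [Li⁺]^2 / ([Zn²⁺]); log Q = -3.991.
E = E° − (0.0592/n) log Q = +2.30 − (0.0592/2)(-3.991) = +2.418 V.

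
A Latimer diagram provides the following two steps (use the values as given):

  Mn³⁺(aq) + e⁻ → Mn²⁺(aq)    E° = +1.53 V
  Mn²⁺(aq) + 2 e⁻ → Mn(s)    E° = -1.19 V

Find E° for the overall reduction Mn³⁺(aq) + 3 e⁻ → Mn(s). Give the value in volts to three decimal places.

Adding the free-energy changes (−nFE°) of the two steps gives −n₃FE°₃ = −n₁FE°₁ − n₂FE°₂.
E°₃ = (1×+1.53 + 2×-1.19) / 3 = (-0.850) / 3 = -0.283 V.

-0.283 V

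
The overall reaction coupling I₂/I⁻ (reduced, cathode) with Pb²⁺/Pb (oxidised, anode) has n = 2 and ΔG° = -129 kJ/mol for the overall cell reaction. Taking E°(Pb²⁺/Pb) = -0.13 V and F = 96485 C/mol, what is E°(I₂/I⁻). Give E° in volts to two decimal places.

E°cell = −ΔG°/(nF) = −(-129×10³)/((2)(96485)) = +0.668 V.
Since I₂/I⁻ is the cathode and Pb²⁺/Pb the anode, E°cell = E°(I₂/I⁻) − E°(Pb²⁺/Pb).
So E°(I₂/I⁻) = E°cell + E°(Pb²⁺/Pb) = +0.668 + (-0.13) = +0.54 V.

+0.54 V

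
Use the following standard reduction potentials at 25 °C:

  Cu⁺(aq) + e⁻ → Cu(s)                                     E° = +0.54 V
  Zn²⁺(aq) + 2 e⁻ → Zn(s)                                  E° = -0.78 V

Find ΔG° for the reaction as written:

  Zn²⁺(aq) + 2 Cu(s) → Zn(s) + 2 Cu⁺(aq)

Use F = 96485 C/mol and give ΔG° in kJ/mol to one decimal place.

+254.7 kJ/mol

As written, Zn²⁺/Zn is reduced (cathode) and Cu⁺/Cu is oxidised (anode), so E°cell = (-0.78) − (+0.54) = -1.32 V.
Balancing electrons gives n = 2.
ΔG° = −nFE° = −(2)(96485)(-1.32) = 254,720 J = +254.7 kJ/mol.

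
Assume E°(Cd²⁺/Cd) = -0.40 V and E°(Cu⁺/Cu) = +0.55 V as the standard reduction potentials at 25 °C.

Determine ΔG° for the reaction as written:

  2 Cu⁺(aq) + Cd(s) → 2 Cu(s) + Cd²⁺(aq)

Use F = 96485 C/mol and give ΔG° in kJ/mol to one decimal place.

As written, Cu⁺/Cu is reduced (cathode) and Cd²⁺/Cd is oxidised (anode), so E°cell = (+0.55) − (-0.40) = +0.95 V.
Balancing electrons gives n = 2.
ΔG° = −nFE° = −(2)(96485)(+0.95) = -183,322 J = -183.3 kJ/mol.

-183.3 kJ/mol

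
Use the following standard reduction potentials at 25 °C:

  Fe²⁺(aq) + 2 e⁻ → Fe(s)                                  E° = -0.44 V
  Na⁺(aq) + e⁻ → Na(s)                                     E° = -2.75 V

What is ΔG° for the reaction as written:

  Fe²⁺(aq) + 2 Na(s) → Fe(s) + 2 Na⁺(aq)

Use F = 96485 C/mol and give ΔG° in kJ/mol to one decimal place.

-445.8 kJ/mol

As written, Fe²⁺/Fe is reduced (cathode) and Na⁺/Na is oxidised (anode), so E°cell = (-0.44) − (-2.75) = +2.31 V.
Balancing electrons gives n = 2.
ΔG° = −nFE° = −(2)(96485)(+2.31) = -445,761 J = -445.8 kJ/mol.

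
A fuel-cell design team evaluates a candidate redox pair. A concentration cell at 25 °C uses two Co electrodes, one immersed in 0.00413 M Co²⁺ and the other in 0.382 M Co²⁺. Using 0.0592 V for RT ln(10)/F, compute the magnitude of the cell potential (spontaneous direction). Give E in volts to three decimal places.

For a concentration cell E°cell = 0. The 0.382 M side is the cathode (reduction is favoured where [Co²⁺] is higher).
With n = 2, E = −(0.0592/2) log([Co²⁺]ₐₙ/[Co²⁺]꜀ₐₜ) = −(0.0592/2) log(0.00413/0.382) = −(0.0592/2)(-1.966) = +0.058 V.

+0.058 V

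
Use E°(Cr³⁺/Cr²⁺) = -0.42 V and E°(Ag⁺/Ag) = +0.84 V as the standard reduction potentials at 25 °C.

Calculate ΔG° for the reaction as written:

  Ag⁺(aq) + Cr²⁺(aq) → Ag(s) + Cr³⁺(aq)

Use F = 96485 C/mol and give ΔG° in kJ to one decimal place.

As written, Ag⁺/Ag is reduced (cathode) and Cr³⁺/Cr²⁺ is oxidised (anode), so E°cell = (+0.84) − (-0.42) = +1.26 V.
Balancing electrons gives n = 1.
ΔG° = −nFE° = −(1)(96485)(+1.26) = -121,571 J = -121.6 kJ.

-121.6 kJ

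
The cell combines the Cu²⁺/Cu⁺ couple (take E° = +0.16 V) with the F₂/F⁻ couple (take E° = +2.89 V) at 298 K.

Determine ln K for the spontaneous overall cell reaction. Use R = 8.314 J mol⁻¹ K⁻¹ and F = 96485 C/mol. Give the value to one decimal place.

Cathode: F₂/F⁻; anode: Cu²⁺/Cu⁺. E°cell = (+2.89) − (+0.16) = +2.73 V, with n = 2.
ΔG° = −nFE° = −RT ln K, so ln K = nFE°/(RT) = (2)(96485)(+2.73) / ((8.314)(298)) = 212.631.

212.6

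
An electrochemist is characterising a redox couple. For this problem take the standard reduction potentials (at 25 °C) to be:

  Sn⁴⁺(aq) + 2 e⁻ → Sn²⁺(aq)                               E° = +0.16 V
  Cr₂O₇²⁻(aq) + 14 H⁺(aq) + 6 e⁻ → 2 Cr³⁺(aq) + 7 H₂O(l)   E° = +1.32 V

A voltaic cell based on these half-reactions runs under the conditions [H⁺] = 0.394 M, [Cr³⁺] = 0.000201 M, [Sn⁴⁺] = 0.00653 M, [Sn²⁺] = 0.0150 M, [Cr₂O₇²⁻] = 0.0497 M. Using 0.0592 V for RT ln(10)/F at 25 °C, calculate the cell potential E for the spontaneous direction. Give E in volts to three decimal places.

+1.175 V

Cr₂O₇²⁻/Cr³⁺ is the cathode (higher E°), Sn⁴⁺/Sn²⁺ the anode: E°cell = +1.32 − (+0.16) = +1.16 V, n = 6.
Overall: Cr₂O₇²⁻(aq) + 14 H⁺(aq) + 3 Sn²⁺(aq) → 2 Cr³⁺(aq) + 7 H₂O(l) + 3 Sn⁴⁺(aq)
Q = [Cr³⁺]^2·[Sn⁴⁺]^3 / ([Cr₂O₇²⁻]·[H⁺]^14·[Sn²⁺]^3); log Q = -1.510.
E = E° − (0.0592/n) log Q = +1.16 − (0.0592/6)(-1.510) = +1.175 V.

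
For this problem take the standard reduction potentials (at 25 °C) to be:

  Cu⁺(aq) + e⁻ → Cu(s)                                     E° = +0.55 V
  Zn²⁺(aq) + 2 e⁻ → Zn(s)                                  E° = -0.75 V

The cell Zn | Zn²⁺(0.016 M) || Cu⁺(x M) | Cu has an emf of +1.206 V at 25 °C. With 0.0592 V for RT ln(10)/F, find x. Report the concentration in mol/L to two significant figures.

Cu⁺/Cu is the cathode, Zn²⁺/Zn the anode: E°cell = +1.30 V, n = 2.
Overall reaction: 2 Cu⁺(aq) + Zn(s) → 2 Cu(s) + Zn²⁺(aq); Q = [Zn²⁺]^1/[Cu⁺]^2.
From E = E° − (0.0592/n) log Q: log Q = (E° − E)·n/0.0592 = (+1.30 − (+1.206))·2/0.0592 = 3.1757.
So 2·log[Cu⁺] = 1·log(0.016) − log Q = -1.7959 − (3.1757) = -4.9716; log[Cu⁺] = -4.9716 / 2 = -2.4858; [Cu⁺] = 10^(-2.4858) ≈ 0.0033 M.

0.0033 M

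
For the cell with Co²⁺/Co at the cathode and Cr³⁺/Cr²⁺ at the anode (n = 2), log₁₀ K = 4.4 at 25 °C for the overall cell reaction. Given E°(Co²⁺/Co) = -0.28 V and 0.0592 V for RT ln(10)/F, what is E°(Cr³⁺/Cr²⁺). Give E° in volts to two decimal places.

E°cell = (0.0592/n)·log K = (0.0592/2)(4.4) = +0.130 V.
Since Co²⁺/Co is the cathode and Cr³⁺/Cr²⁺ the anode, E°cell = E°(Co²⁺/Co) − E°(Cr³⁺/Cr²⁺).
So E°(Cr³⁺/Cr²⁺) = E°(Co²⁺/Co) − E°cell = (-0.28) − (+0.130) = -0.41 V.

-0.41 V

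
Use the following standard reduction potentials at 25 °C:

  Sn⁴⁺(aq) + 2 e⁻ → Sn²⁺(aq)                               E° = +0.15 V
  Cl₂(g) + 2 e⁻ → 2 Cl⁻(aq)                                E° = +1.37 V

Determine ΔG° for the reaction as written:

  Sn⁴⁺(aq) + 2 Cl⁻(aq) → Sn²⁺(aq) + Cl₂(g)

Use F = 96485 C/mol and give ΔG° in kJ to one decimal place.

+235.4 kJ

As written, Sn⁴⁺/Sn²⁺ is reduced (cathode) and Cl₂/Cl⁻ is oxidised (anode), so E°cell = (+0.15) − (+1.37) = -1.22 V.
Balancing electrons gives n = 2.
ΔG° = −nFE° = −(2)(96485)(-1.22) = 235,423 J = +235.4 kJ.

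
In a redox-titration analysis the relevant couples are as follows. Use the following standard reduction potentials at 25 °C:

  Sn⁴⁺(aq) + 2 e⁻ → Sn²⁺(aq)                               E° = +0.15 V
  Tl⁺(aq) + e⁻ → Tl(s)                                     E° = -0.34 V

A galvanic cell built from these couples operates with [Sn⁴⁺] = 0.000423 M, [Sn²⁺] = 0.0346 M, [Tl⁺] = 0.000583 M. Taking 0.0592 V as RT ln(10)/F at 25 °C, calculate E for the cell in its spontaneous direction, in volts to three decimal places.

+0.625 V

Sn⁴⁺/Sn²⁺ is the cathode (higher E°), Tl⁺/Tl the anode: E°cell = +0.15 − (-0.34) = +0.49 V, n = 2.
Overall: Sn⁴⁺(aq) + 2 Tl(s) → Sn²⁺(aq) + 2 Tl⁺(aq)
Q = [Sn²⁺]·[Tl⁺]^2 / ([Sn⁴⁺]); log Q = -4.556.
E = E° − (0.0592/n) log Q = +0.49 − (0.0592/2)(-4.556) = +0.625 V.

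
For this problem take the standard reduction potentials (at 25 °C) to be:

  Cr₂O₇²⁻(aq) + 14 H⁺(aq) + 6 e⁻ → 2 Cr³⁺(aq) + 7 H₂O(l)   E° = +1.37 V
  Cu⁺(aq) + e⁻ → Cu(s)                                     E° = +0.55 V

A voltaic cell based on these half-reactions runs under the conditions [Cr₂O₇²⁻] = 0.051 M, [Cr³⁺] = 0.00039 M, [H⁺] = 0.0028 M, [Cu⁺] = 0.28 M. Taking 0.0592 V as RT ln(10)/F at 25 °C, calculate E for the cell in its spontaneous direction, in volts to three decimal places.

Cr₂O₇²⁻/Cr³⁺ is the cathode (higher E°), Cu⁺/Cu the anode: E°cell = +1.37 − (+0.55) = +0.82 V, n = 6.
Overall: Cr₂O₇²⁻(aq) + 14 H⁺(aq) + 6 Cu(s) → 2 Cr³⁺(aq) + 7 H₂O(l) + 6 Cu⁺(aq)
Q = [Cr³⁺]^2·[Cu⁺]^6 / ([Cr₂O₇²⁻]·[H⁺]^14); log Q = 26.897.
E = E° − (0.0592/n) log Q = +0.82 − (0.0592/6)(26.897) = +0.555 V.

+0.555 V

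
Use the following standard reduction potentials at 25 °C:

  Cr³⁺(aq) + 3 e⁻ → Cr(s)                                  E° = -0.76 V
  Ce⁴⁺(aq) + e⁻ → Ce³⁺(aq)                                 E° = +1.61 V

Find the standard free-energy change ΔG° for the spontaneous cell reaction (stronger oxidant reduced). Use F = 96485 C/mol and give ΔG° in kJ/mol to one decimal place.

Ce⁴⁺/Ce³⁺ (E° = +1.61 V) is the cathode; Cr³⁺/Cr (E° = -0.76 V) is the anode, so E°cell = +2.37 V.
Balancing electrons gives n = 3 (lcm of 1 and 3).
ΔG° = −nFE° = −(3)(96485)(+2.37) = -686,008 J = -686.0 kJ/mol.

-686.0 kJ/mol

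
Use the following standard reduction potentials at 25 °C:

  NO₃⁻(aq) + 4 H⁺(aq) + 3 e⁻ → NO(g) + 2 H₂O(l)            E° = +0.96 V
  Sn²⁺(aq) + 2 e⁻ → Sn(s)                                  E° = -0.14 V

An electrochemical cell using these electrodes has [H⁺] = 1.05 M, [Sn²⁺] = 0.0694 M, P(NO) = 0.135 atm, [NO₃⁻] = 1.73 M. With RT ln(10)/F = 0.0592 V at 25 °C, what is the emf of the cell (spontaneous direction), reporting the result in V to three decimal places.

NO₃⁻/NO is the cathode (higher E°), Sn²⁺/Sn the anode: E°cell = +0.96 − (-0.14) = +1.10 V, n = 6.
Overall: 2 NO₃⁻(aq) + 8 H⁺(aq) + 3 Sn(s) → 2 NO(g) + 4 H₂O(l) + 3 Sn²⁺(aq)
Q = P(NO)^2·[Sn²⁺]^3 / ([NO₃⁻]^2·[H⁺]^8); log Q = -5.861.
E = E° − (0.0592/n) log Q = +1.10 − (0.0592/6)(-5.861) = +1.158 V.

+1.158 V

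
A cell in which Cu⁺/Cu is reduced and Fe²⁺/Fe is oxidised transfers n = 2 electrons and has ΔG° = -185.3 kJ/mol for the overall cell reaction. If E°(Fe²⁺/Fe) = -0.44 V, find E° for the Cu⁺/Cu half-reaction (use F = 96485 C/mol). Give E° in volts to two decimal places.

+0.52 V

E°cell = −ΔG°/(nF) = −(-185.3×10³)/((2)(96485)) = +0.960 V.
Since Cu⁺/Cu is the cathode and Fe²⁺/Fe the anode, E°cell = E°(Cu⁺/Cu) − E°(Fe²⁺/Fe).
So E°(Cu⁺/Cu) = E°cell + E°(Fe²⁺/Fe) = +0.960 + (-0.44) = +0.52 V.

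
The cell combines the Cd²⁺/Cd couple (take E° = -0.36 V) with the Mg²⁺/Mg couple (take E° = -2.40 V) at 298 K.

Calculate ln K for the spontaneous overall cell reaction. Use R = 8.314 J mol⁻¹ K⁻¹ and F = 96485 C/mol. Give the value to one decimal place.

158.9

Cathode: Cd²⁺/Cd; anode: Mg²⁺/Mg. E°cell = (-0.36) − (-2.40) = +2.04 V, with n = 2.
ΔG° = −nFE° = −RT ln K, so ln K = nFE°/(RT) = (2)(96485)(+2.04) / ((8.314)(298)) = 158.889.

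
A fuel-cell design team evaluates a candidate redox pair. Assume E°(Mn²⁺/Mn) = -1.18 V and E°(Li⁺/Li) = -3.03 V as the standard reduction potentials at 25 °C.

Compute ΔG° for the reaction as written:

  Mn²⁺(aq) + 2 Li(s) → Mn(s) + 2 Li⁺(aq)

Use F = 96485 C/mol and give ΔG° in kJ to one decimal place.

As written, Mn²⁺/Mn is reduced (cathode) and Li⁺/Li is oxidised (anode), so E°cell = (-1.18) − (-3.03) = +1.85 V.
Balancing electrons gives n = 2.
ΔG° = −nFE° = −(2)(96485)(+1.85) = -356,994 J = -357.0 kJ.

-357.0 kJ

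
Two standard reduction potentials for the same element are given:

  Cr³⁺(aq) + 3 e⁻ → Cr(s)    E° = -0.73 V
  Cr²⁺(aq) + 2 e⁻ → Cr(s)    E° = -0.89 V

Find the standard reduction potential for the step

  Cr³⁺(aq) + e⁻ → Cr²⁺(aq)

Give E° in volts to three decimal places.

Sequential free energies add, so n₃E°₃ = n₁E°₁ + n₂E°₂.
With n₃ = 3, and the known step contributing 2×(-0.89) V, the unknown satisfies 1·E° = 3×(-0.73) − 2×(-0.89) = -0.410.
E° = -0.410 / 1 = -0.410 V.

-0.410 V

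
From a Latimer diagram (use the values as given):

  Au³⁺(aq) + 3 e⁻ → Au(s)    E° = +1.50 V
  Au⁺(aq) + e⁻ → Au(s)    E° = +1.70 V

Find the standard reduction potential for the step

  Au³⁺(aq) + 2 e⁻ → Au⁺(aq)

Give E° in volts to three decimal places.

Sequential free energies add, so n₃E°₃ = n₁E°₁ + n₂E°₂.
With n₃ = 3, and the known step contributing 1×(+1.70) V, the unknown satisfies 2·E° = 3×(+1.50) − 1×(+1.70) = +2.800.
E° = +2.800 / 2 = +1.400 V.

+1.400 V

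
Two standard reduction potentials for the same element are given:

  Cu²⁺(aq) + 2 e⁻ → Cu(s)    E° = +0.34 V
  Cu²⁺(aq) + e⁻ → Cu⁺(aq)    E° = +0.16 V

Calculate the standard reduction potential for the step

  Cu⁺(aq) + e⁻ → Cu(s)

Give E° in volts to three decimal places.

+0.520 V

Sequential free energies add, so n₃E°₃ = n₁E°₁ + n₂E°₂.
With n₃ = 2, and the known step contributing 1×(+0.16) V, the unknown satisfies 1·E° = 2×(+0.34) − 1×(+0.16) = +0.520.
E° = +0.520 / 1 = +0.520 V.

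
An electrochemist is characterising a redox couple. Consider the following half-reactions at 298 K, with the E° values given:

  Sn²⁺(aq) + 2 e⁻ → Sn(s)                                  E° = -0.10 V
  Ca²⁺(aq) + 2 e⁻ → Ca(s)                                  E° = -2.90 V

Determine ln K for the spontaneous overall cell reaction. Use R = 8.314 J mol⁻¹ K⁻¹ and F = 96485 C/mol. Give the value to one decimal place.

Cathode: Sn²⁺/Sn; anode: Ca²⁺/Ca. E°cell = (-0.10) − (-2.90) = +2.80 V, with n = 2.
ΔG° = −nFE° = −RT ln K, so ln K = nFE°/(RT) = (2)(96485)(+2.80) / ((8.314)(298)) = 218.083.

218.1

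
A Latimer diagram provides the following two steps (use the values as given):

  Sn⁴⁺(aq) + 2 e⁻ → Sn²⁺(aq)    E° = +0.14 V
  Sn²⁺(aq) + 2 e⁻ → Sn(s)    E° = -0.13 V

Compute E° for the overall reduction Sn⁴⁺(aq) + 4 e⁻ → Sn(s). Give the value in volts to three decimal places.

+0.005 V

Standard free energies of sequential steps add: ΔG°₃ = ΔG°₁ + ΔG°₂, so n₃E°₃ = n₁E°₁ + n₂E°₂.
E°₃ = (2×+0.14 + 2×-0.13) / 4 = (+0.020) / 4 = +0.005 V.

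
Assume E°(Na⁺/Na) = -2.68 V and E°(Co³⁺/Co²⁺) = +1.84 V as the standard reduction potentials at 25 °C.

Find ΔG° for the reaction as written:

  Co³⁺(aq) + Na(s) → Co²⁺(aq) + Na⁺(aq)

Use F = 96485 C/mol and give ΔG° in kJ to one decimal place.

-436.1 kJ

As written, Co³⁺/Co²⁺ is reduced (cathode) and Na⁺/Na is oxidised (anode), so E°cell = (+1.84) − (-2.68) = +4.52 V.
Balancing electrons gives n = 1.
ΔG° = −nFE° = −(1)(96485)(+4.52) = -436,112 J = -436.1 kJ.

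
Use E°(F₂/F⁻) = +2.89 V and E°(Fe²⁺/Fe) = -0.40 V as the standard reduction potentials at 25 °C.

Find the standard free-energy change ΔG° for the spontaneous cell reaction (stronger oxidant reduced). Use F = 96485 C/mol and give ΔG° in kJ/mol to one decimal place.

-634.9 kJ/mol

F₂/F⁻ (E° = +2.89 V) is the cathode; Fe²⁺/Fe (E° = -0.40 V) is the anode, so E°cell = +3.29 V.
Balancing electrons gives n = 2 (lcm of 2 and 2).
ΔG° = −nFE° = −(2)(96485)(+3.29) = -634,871 J = -634.9 kJ/mol.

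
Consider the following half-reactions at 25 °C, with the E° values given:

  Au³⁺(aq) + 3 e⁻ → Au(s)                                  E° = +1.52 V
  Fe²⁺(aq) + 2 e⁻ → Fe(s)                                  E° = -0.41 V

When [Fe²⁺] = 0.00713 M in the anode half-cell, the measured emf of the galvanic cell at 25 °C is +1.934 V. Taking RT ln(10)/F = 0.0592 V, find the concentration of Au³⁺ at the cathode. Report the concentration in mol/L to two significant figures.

0.00096 M

Au³⁺/Au is the cathode, Fe²⁺/Fe the anode: E°cell = +1.93 V, n = 6.
Overall reaction: 2 Au³⁺(aq) + 3 Fe(s) → 2 Au(s) + 3 Fe²⁺(aq); Q = [Fe²⁺]^3/[Au³⁺]^2.
From E = E° − (0.0592/n) log Q: log Q = (E° − E)·n/0.0592 = (+1.93 − (+1.934))·6/0.0592 = -0.4054.
So 2·log[Au³⁺] = 3·log(0.00713) − log Q = -6.4407 − (-0.4054) = -6.0353; log[Au³⁺] = -6.0353 / 2 = -3.0177; [Au³⁺] = 10^(-3.0177) ≈ 0.00096 M.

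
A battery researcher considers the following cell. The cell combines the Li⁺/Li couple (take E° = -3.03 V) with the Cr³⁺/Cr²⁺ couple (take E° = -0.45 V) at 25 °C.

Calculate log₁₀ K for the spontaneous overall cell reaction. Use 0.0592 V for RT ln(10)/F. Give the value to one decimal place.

43.6

Cathode: Cr³⁺/Cr²⁺; anode: Li⁺/Li. E°cell = +2.58 V, n = 1.
log K = nE°cell / 0.0592 = (1)(+2.58) / 0.0592 = 43.6.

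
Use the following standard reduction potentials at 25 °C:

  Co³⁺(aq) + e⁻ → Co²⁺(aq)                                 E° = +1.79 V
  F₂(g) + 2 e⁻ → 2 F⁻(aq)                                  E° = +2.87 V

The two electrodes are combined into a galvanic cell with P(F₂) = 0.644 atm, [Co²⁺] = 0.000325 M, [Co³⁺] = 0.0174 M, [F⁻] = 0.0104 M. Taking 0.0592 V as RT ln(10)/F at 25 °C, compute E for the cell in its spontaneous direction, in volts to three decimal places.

F₂/F⁻ is the cathode (higher E°), Co³⁺/Co²⁺ the anode: E°cell = +2.87 − (+1.79) = +1.08 V, n = 2.
Overall: F₂(g) + 2 Co²⁺(aq) → 2 F⁻(aq) + 2 Co³⁺(aq)
Q = [F⁻]^2·[Co³⁺]^2 / (P(F₂)·[Co²⁺]^2); log Q = -0.317.
E = E° − (0.0592/n) log Q = +1.08 − (0.0592/2)(-0.317) = +1.089 V.

+1.089 V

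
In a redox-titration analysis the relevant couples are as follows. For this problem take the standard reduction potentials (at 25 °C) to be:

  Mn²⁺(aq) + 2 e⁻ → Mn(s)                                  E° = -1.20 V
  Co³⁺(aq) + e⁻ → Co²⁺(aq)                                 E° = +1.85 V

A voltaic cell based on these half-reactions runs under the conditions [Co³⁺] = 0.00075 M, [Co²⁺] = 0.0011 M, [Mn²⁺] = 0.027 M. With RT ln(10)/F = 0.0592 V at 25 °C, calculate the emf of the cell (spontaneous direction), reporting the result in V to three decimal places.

+3.087 V

Co³⁺/Co²⁺ is the cathode (higher E°), Mn²⁺/Mn the anode: E°cell = +1.85 − (-1.20) = +3.05 V, n = 2.
Overall: 2 Co³⁺(aq) + Mn(s) → 2 Co²⁺(aq) + Mn²⁺(aq)
Q = [Co²⁺]^2·[Mn²⁺] / ([Co³⁺]^2); log Q = -1.236.
E = E° − (0.0592/n) log Q = +3.05 − (0.0592/2)(-1.236) = +3.087 V.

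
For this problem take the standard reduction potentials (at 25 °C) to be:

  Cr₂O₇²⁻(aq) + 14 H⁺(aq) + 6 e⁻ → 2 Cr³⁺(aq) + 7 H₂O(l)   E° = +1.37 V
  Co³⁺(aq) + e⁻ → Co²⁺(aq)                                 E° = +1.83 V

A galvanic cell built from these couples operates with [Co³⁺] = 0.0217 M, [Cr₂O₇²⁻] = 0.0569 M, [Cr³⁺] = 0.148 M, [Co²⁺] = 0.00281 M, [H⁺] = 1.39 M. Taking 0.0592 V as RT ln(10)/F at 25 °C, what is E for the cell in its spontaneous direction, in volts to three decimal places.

+0.489 V

Co³⁺/Co²⁺ is the cathode (higher E°), Cr₂O₇²⁻/Cr³⁺ the anode: E°cell = +1.83 − (+1.37) = +0.46 V, n = 6.
Overall: 6 Co³⁺(aq) + 2 Cr³⁺(aq) + 7 H₂O(l) → 6 Co²⁺(aq) + Cr₂O₇²⁻(aq) + 14 H⁺(aq)
Q = [Co²⁺]^6·[Cr₂O₇²⁻]·[H⁺]^14 / ([Co³⁺]^6·[Cr³⁺]^2); log Q = -2.910.
E = E° − (0.0592/n) log Q = +0.46 − (0.0592/6)(-2.910) = +0.489 V.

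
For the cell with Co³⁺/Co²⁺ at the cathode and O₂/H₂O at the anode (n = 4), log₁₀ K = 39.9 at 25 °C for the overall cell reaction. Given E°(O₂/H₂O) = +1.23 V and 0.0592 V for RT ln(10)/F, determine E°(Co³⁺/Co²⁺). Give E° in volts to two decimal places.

E°cell = (0.0592/n)·log K = (0.0592/4)(39.9) = +0.591 V.
Since Co³⁺/Co²⁺ is the cathode and O₂/H₂O the anode, E°cell = E°(Co³⁺/Co²⁺) − E°(O₂/H₂O).
So E°(Co³⁺/Co²⁺) = E°cell + E°(O₂/H₂O) = +0.591 + (+1.23) = +1.82 V.

+1.82 V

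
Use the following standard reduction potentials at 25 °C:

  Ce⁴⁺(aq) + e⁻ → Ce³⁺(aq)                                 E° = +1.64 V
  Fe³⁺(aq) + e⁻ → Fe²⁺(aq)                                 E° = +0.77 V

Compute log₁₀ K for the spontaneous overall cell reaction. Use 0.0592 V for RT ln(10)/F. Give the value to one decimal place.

14.7

Cathode: Ce⁴⁺/Ce³⁺; anode: Fe³⁺/Fe²⁺. E°cell = +0.87 V, n = 1.
log K = nE°cell / 0.0592 = (1)(+0.87) / 0.0592 = 14.7.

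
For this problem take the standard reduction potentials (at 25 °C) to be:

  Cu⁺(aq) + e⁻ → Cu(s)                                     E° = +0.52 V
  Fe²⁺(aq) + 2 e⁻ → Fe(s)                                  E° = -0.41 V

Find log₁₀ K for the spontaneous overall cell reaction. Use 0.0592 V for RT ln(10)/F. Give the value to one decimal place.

Cathode: Cu⁺/Cu; anode: Fe²⁺/Fe. E°cell = +0.93 V, n = 2.
log K = nE°cell / 0.0592 = (2)(+0.93) / 0.0592 = 31.4.

31.4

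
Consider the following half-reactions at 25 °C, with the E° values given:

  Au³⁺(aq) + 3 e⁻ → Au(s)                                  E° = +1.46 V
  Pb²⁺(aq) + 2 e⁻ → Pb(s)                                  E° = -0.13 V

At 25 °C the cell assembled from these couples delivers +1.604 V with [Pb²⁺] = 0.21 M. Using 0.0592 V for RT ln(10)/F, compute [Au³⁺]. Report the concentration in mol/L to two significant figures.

Au³⁺/Au is the cathode, Pb²⁺/Pb the anode: E°cell = +1.59 V, n = 6.
Overall reaction: 2 Au³⁺(aq) + 3 Pb(s) → 2 Au(s) + 3 Pb²⁺(aq); Q = [Pb²⁺]^3/[Au³⁺]^2.
From E = E° − (0.0592/n) log Q: log Q = (E° − E)·n/0.0592 = (+1.59 − (+1.604))·6/0.0592 = -1.4189.
So 2·log[Au³⁺] = 3·log(0.21) − log Q = -2.0333 − (-1.4189) = -0.6144; log[Au³⁺] = -0.6144 / 2 = -0.3072; [Au³⁺] = 10^(-0.3072) ≈ 0.49 M.

0.49 M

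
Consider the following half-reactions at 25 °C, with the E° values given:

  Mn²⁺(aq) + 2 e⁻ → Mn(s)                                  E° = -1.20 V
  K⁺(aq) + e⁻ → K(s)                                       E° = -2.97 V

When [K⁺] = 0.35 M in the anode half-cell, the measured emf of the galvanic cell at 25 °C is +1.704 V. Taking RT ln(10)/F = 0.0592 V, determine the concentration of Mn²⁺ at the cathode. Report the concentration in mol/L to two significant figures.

Mn²⁺/Mn is the cathode, K⁺/K the anode: E°cell = +1.77 V, n = 2.
Overall reaction: Mn²⁺(aq) + 2 K(s) → Mn(s) + 2 K⁺(aq); Q = [K⁺]^2/[Mn²⁺]^1.
From E = E° − (0.0592/n) log Q: log Q = (E° − E)·n/0.0592 = (+1.77 − (+1.704))·2/0.0592 = 2.2297.
So 1·log[Mn²⁺] = 2·log(0.35) − log Q = -0.9119 − (2.2297) = -3.1416; [Mn²⁺] = 10^(-3.1416) ≈ 0.00072 M.

0.00072 M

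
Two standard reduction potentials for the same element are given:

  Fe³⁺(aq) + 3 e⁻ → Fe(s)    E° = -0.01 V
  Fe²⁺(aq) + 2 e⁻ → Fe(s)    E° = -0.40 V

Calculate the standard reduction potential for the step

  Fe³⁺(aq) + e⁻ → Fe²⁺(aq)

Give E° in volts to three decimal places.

Sequential free energies add, so n₃E°₃ = n₁E°₁ + n₂E°₂.
With n₃ = 3, and the known step contributing 2×(-0.40) V, the unknown satisfies 1·E° = 3×(-0.01) − 2×(-0.40) = +0.770.
E° = +0.770 / 1 = +0.770 V.

+0.770 V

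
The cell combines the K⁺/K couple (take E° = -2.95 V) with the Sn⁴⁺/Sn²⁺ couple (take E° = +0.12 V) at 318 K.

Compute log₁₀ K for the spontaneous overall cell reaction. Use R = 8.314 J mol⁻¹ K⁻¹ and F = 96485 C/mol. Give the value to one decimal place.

97.3

Cathode: Sn⁴⁺/Sn²⁺; anode: K⁺/K. E°cell = (+0.12) − (-2.95) = +3.07 V, with n = 2.
ΔG° = −nFE° = −RT ln K, so ln K = nFE°/(RT) = (2)(96485)(+3.07) / ((8.314)(318)) = 224.074.
log₁₀ K = 224.074 / ln 10 = 97.3.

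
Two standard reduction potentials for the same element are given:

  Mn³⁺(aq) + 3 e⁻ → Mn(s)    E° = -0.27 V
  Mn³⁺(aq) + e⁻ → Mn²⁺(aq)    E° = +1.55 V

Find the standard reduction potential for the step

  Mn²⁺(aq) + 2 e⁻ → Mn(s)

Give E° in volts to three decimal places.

-1.180 V

Sequential free energies add, so n₃E°₃ = n₁E°₁ + n₂E°₂.
With n₃ = 3, and the known step contributing 1×(+1.55) V, the unknown satisfies 2·E° = 3×(-0.27) − 1×(+1.55) = -2.360.
E° = -2.360 / 2 = -1.180 V.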